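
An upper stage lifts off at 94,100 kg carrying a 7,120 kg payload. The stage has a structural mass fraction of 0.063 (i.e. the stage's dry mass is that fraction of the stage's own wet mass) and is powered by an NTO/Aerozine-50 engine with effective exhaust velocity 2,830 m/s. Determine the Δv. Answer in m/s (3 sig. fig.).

Stage wet mass = m₀ − payload = 94,100 − 7,120 = 86,980 kg.
Stage dry mass = ε × stage wet mass = 0.063 × 86,980 = 5,479.74 kg.
Burnout mass m_f = stage dry + payload = 5,479.74 + 7,120 = 12,599.74 kg.
From the ideal rocket equation, Δv = v_e · ln(94,100/12,599.74) = 2830.0 × ln(7.468) = 2830.0 × 2.0107 ≈ 5690 m/s.

Δv ≈ 5690 m/s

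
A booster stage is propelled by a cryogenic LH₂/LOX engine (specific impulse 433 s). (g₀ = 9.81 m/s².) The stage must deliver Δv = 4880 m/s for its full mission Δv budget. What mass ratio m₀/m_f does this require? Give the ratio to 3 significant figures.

v_e = Isp · g₀ = 433 × 9.81 = 4247.7 m/s.
From the ideal rocket equation, m₀/m_f = exp(Δv / v_e) = exp(4880 / 4247.7) = exp(1.1488) = 3.1546.

mass ratio ≈ 3.15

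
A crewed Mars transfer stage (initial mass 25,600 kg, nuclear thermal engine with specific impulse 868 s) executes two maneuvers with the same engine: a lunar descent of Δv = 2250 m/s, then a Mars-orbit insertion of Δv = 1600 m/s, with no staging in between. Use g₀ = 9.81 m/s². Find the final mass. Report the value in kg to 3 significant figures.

v_e = Isp · g₀ = 868 × 9.81 = 8515.1 m/s.
After the first burn: m = 25600 × exp(−2250/8515.1) = 25600 × 0.76779 = 19,655.4 kg.
After the second burn: m = 19,655.4 × exp(−1600/8515.1) = 19,655.4 × 0.82870 = 16,288.4 kg.

final mass ≈ 16300 kg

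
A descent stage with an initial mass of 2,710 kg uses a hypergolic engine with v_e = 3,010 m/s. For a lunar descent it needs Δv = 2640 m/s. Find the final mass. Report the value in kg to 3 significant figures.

final mass ≈ 1130 kg

m₀/m_f = exp(Δv / v_e) = exp(2640 / 3010.0) = exp(0.8771) = 2.4039.
m_f = m₀ / 2.4039 = 2,710 / 2.4039 = 1,127.33 kg.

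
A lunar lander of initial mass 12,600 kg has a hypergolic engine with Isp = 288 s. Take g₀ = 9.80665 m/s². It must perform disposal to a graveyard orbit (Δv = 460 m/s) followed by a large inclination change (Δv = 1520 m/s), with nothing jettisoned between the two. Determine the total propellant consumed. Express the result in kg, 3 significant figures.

v_e = Isp · g₀ = 288 × 9.80665 = 2824.3 m/s.
After the first burn: m = 12600 × exp(−460/2824.3) = 12600 × 0.84970 = 10,706.2 kg.
After the second burn: m = 10,706.2 × exp(−1520/2824.3) = 10,706.2 × 0.58381 = 6,250.39 kg.
Total propellant = m₀ − m_final = 12600 − 6,250.39 = 6,349.61 kg.

total propellant consumed ≈ 6350 kg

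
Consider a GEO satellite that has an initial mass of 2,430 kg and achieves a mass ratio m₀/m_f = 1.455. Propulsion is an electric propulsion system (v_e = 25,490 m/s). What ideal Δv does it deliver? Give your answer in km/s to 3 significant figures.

Δv ≈ 9.56 km/s

By the Tsiolkovsky rocket equation, Δv = v_e · ln(1.455) = 25490.0 × 0.3750 ≈ 9558.9 m/s.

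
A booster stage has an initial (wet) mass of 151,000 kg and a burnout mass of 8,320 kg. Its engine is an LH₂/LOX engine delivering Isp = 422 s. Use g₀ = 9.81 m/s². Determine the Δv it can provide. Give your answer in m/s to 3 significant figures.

v_e = Isp · g₀ = 422 × 9.81 = 4139.8 m/s.
Δv = v_e · ln(m₀/m_f) = 4139.8 × ln(18.15) = 4139.8 × 2.8986 ≈ 11999.8 m/s.

Δv ≈ 12000 m/s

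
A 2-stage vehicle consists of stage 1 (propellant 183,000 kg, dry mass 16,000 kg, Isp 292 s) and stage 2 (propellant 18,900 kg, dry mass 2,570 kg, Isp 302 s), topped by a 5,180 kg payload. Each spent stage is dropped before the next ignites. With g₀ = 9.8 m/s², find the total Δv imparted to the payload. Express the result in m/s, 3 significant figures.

Δv ≈ 8420 m/s

Ignition mass of stage 1 = 183,000+16,000 + 18,900+2,570 + 5,180 = 225,650 kg.
Stage 1: m₀ = 225,650 kg, m_f = 225,650 − 183,000 = 42,650 kg; Δv = 292×9.8×ln(5.291) = 2861.6×1.6660 ≈ 4767 m/s.
Stage 2: m₀ = 26,650 kg, m_f = 26,650 − 18,900 = 7,750 kg; Δv = 302×9.8×ln(3.439) = 2959.6×1.2351 ≈ 3655 m/s.
Total Δv = 4767 + 3655 = 8422 m/s.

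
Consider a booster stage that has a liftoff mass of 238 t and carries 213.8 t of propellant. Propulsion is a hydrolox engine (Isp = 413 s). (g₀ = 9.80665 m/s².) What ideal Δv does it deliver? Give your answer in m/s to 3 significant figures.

Δv ≈ 9260 m/s

v_e = Isp · g₀ = 413 × 9.80665 = 4050.1 m/s.
m_f = m₀ − m_prop = 238 − 213.8 = 24.2 t.
By the Tsiolkovsky rocket equation, Δv = v_e · ln(m₀/m_f) = 4050.1 × ln(9.835) = 4050.1 × 2.2859 ≈ 9258.3 m/s.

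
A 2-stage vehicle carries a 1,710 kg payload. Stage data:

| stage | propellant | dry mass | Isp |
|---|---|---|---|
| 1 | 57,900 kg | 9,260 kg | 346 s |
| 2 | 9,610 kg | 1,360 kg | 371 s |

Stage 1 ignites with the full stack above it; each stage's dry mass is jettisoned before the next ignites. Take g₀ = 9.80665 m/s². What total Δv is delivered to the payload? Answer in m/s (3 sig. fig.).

Δv ≈ 9540 m/s

Ignition mass of stage 1 = 57,900+9,260 + 9,610+1,360 + 1,710 = 79,840 kg.
Stage 1: m₀ = 79,840 kg, m_f = 79,840 − 57,900 = 21,940 kg; Δv = 346×9.80665×ln(3.639) = 3393.1×1.2917 ≈ 4383 m/s.
Stage 2: m₀ = 12,680 kg, m_f = 12,680 − 9,610 = 3,070 kg; Δv = 371×9.80665×ln(4.13) = 3638.3×1.4183 ≈ 5160 m/s.
Total Δv = 4383 + 5160 = 9543 m/s.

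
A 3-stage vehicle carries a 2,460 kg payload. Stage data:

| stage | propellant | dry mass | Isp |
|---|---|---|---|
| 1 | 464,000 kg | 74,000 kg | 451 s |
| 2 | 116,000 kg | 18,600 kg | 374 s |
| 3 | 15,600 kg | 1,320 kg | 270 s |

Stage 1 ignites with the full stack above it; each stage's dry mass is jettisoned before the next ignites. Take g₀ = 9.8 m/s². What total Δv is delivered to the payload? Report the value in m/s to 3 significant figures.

Δv ≈ 14400 m/s

Ignition mass of stage 1 = 464,000+74,000 + 116,000+18,600 + 15,600+1,320 + 2,460 = 691,980 kg.
Stage 1: m₀ = 691,980 kg, m_f = 691,980 − 464,000 = 227,980 kg; Δv = 451×9.8×ln(3.035) = 4419.8×1.1103 ≈ 4907 m/s.
Stage 2: m₀ = 153,980 kg, m_f = 153,980 − 116,000 = 37,980 kg; Δv = 374×9.8×ln(4.054) = 3665.2×1.3998 ≈ 5130 m/s.
Stage 3: m₀ = 19,380 kg, m_f = 19,380 − 15,600 = 3,780 kg; Δv = 270×9.8×ln(5.127) = 2646.0×1.6345 ≈ 4325 m/s.
Total Δv = 4907 + 5130 + 4325 = 14362 m/s.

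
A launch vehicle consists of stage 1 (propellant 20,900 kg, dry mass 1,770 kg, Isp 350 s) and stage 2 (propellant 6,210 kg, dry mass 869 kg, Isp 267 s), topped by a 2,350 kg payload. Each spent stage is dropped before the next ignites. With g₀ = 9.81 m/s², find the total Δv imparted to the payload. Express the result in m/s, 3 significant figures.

Ignition mass of stage 1 = 20,900+1,770 + 6,210+869 + 2,350 = 32,099 kg.
Stage 1: m₀ = 32,099 kg, m_f = 32,099 − 20,900 = 11,199 kg; Δv = 350×9.81×ln(2.866) = 3433.5×1.0530 ≈ 3615 m/s.
Stage 2: m₀ = 9,429 kg, m_f = 9,429 − 6,210 = 3,219 kg; Δv = 267×9.81×ln(2.929) = 2619.3×1.0747 ≈ 2815 m/s.
Total Δv = 3615 + 2815 = 6430 m/s.

Δv ≈ 6430 m/s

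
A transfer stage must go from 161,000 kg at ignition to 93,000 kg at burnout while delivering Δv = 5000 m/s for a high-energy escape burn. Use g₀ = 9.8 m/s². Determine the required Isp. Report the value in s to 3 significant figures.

Isp ≈ 930 s

ln(m₀/m_f) = ln(161000/93000) = ln(1.731) = 0.5488.
v_e = Δv / ln(m₀/m_f) = 5000 / 0.5488 = 9110.7 m/s.
Isp = v_e / g₀ = 9110.7 / 9.8 = 929.7 s.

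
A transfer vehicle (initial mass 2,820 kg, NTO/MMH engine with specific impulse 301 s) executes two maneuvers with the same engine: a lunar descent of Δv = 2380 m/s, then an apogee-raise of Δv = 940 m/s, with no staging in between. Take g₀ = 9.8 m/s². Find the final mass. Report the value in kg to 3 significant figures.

final mass ≈ 915 kg

v_e = Isp · g₀ = 301 × 9.8 = 2949.8 m/s.
After the first burn: m = 2820 × exp(−2380/2949.8) = 2820 × 0.44627 = 1,258.48 kg.
After the second burn: m = 1,258.48 × exp(−940/2949.8) = 1,258.48 × 0.72712 = 915.066 kg.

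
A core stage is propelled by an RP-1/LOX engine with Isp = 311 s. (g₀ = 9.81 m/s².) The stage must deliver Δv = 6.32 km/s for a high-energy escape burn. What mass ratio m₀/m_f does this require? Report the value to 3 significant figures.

mass ratio ≈ 7.94

v_e = Isp · g₀ = 311 × 9.81 = 3050.9 m/s.
m₀/m_f = exp(Δv / v_e) = exp(6320 / 3050.9) = exp(2.0715) = 7.9368.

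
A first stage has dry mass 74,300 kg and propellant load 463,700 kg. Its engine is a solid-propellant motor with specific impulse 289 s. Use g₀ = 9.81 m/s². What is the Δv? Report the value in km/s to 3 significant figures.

v_e = Isp · g₀ = 289 × 9.81 = 2835.1 m/s.
m₀ = m_dry + m_prop = 74,300 + 463,700 = 538,000 kg.
Δv = v_e · ln(m₀/m_f) = 2835.1 × ln(7.241) = 2835.1 × 1.9797 ≈ 5612.8 m/s.

Δv ≈ 5.61 km/s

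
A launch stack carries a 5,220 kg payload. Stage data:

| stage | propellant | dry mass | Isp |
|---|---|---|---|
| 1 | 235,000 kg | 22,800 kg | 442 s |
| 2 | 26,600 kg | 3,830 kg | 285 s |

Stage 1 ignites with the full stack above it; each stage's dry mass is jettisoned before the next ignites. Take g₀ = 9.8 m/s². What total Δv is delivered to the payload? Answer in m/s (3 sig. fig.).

Δv ≈ 10800 m/s

Ignition mass of stage 1 = 235,000+22,800 + 26,600+3,830 + 5,220 = 293,450 kg.
Stage 1: m₀ = 293,450 kg, m_f = 293,450 − 235,000 = 58,450 kg; Δv = 442×9.8×ln(5.021) = 4331.6×1.6135 ≈ 6989 m/s.
Stage 2: m₀ = 35,650 kg, m_f = 35,650 − 26,600 = 9,050 kg; Δv = 285×9.8×ln(3.939) = 2793.0×1.3710 ≈ 3829 m/s.
Total Δv = 6989 + 3829 = 10818 m/s.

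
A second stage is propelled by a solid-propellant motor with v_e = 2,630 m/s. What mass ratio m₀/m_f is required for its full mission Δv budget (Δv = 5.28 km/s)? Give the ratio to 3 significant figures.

mass ratio ≈ 7.45

By the Tsiolkovsky rocket equation, m₀/m_f = exp(Δv / v_e) = exp(5280 / 2630.0) = exp(2.0076) = 7.4455.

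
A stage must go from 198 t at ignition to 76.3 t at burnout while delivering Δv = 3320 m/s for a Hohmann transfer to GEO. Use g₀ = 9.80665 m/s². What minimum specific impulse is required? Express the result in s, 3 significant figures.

Isp ≈ 355 s

ln(m₀/m_f) = ln(198000/76300) = ln(2.595) = 0.9536.
By the Tsiolkovsky rocket equation, v_e = Δv / ln(m₀/m_f) = 3320 / 0.9536 = 3481.6 m/s.
Isp = v_e / g₀ = 3481.6 / 9.80665 = 355.0 s.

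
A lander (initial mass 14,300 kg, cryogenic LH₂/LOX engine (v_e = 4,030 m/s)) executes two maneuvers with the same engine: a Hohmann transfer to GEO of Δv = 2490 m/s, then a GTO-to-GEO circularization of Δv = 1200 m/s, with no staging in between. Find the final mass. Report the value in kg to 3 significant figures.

final mass ≈ 5720 kg

After the first burn: m = 14300 × exp(−2490/4030.0) = 14300 × 0.53909 = 7,708.99 kg.
After the second burn: m = 7,708.99 × exp(−1200/4030.0) = 7,708.99 × 0.74247 = 5,723.69 kg.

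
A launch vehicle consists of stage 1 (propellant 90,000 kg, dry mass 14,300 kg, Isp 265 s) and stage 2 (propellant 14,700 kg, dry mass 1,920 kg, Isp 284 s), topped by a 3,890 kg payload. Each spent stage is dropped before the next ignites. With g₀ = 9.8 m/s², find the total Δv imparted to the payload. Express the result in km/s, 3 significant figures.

Δv ≈ 6.83 km/s

Ignition mass of stage 1 = 90,000+14,300 + 14,700+1,920 + 3,890 = 124,810 kg.
Stage 1: m₀ = 124,810 kg, m_f = 124,810 − 90,000 = 34,810 kg; Δv = 265×9.8×ln(3.585) = 2597.0×1.2769 ≈ 3316 m/s.
Stage 2: m₀ = 20,510 kg, m_f = 20,510 − 14,700 = 5,810 kg; Δv = 284×9.8×ln(3.53) = 2783.2×1.2613 ≈ 3511 m/s.
Total Δv = 3316 + 3511 = 6827 m/s.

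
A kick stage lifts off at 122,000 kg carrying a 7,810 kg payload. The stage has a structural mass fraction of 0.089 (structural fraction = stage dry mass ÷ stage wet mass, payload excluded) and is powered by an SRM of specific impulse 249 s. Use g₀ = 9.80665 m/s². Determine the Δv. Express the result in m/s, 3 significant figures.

Stage wet mass = m₀ − payload = 122,000 − 7,810 = 114,190 kg.
Stage dry mass = ε × stage wet mass = 0.089 × 114,190 = 10,162.9 kg.
Burnout mass m_f = stage dry + payload = 10,162.9 + 7,810 = 17,972.9 kg.
v_e = Isp · g₀ = 249 × 9.80665 = 2441.9 m/s.
By the Tsiolkovsky rocket equation, Δv = v_e · ln(122,000/17,972.9) = 2441.9 × ln(6.788) = 2441.9 × 1.9152 ≈ 4677 m/s.

Δv ≈ 4680 m/s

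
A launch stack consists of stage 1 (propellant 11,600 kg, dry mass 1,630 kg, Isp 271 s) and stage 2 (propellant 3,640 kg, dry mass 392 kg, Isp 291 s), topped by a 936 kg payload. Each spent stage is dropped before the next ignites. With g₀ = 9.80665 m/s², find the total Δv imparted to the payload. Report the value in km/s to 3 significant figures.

Ignition mass of stage 1 = 11,600+1,630 + 3,640+392 + 936 = 18,198 kg.
Stage 1: m₀ = 18,198 kg, m_f = 18,198 − 11,600 = 6,598 kg; Δv = 271×9.80665×ln(2.758) = 2657.6×1.0145 ≈ 2696 m/s.
Stage 2: m₀ = 4,968 kg, m_f = 4,968 − 3,640 = 1,328 kg; Δv = 291×9.80665×ln(3.741) = 2853.7×1.3193 ≈ 3765 m/s.
Total Δv = 2696 + 3765 = 6461 m/s.

Δv ≈ 6.46 km/s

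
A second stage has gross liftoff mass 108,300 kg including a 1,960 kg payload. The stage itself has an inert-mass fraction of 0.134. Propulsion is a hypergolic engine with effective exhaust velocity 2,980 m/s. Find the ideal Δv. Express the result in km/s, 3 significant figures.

Stage wet mass = m₀ − payload = 108,300 − 1,960 = 106,340 kg.
Stage dry mass = ε × stage wet mass = 0.134 × 106,340 = 14,249.6 kg.
Burnout mass m_f = stage dry + payload = 14,249.6 + 1,960 = 16,209.6 kg.
From the ideal rocket equation, Δv = v_e · ln(108,300/16,209.6) = 2980.0 × ln(6.681) = 2980.0 × 1.8993 ≈ 5660 m/s.

Δv ≈ 5.66 km/s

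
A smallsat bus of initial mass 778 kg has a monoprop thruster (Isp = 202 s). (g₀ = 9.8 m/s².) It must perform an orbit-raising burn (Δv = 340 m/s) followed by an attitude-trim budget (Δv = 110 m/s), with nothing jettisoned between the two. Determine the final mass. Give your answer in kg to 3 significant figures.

v_e = Isp · g₀ = 202 × 9.8 = 1979.6 m/s.
After the first burn: m = 778 × exp(−340/1979.6) = 778 × 0.84219 = 655.224 kg.
After the second burn: m = 655.224 × exp(−110/1979.6) = 655.224 × 0.94595 = 619.809 kg.

final mass ≈ 620 kg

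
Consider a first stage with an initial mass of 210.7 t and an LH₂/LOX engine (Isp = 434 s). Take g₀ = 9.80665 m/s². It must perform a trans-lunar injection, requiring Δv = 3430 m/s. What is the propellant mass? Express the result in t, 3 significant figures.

v_e = Isp · g₀ = 434 × 9.80665 = 4256.1 m/s.
From the ideal rocket equation, m₀/m_f = exp(Δv / v_e) = exp(3430 / 4256.1) = exp(0.8059) = 2.2387.
m_f = 210.7 / 2.2387 = 94.1171 t, so propellant = m₀ − m_f = 210.7 − 94.1171 = 116.5829 t.

propellant mass ≈ 117 t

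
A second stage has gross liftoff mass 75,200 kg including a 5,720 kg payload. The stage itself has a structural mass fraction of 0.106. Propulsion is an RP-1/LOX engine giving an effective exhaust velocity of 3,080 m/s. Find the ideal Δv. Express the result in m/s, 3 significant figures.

Δv ≈ 5390 m/s

Stage wet mass = m₀ − payload = 75,200 − 5,720 = 69,480 kg.
Stage dry mass = ε × stage wet mass = 0.106 × 69,480 = 7,364.88 kg.
Burnout mass m_f = stage dry + payload = 7,364.88 + 5,720 = 13,084.88 kg.
From the ideal rocket equation, Δv = v_e · ln(75,200/13,084.88) = 3080.0 × ln(5.747) = 3080.0 × 1.7487 ≈ 5386 m/s.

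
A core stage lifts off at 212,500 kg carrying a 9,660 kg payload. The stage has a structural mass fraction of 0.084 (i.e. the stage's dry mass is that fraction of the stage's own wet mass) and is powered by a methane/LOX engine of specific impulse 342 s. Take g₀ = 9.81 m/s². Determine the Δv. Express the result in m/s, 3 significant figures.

Δv ≈ 6960 m/s

Stage wet mass = m₀ − payload = 212,500 − 9,660 = 202,840 kg.
Stage dry mass = ε × stage wet mass = 0.084 × 202,840 = 17,038.6 kg.
Burnout mass m_f = stage dry + payload = 17,038.6 + 9,660 = 26,698.6 kg.
v_e = Isp · g₀ = 342 × 9.81 = 3355.0 m/s.
Using Δv = v_e ln(m₀/m_f): Δv = v_e · ln(212,500/26,698.6) = 3355.0 × ln(7.959) = 3355.0 × 2.0743 ≈ 6959 m/s.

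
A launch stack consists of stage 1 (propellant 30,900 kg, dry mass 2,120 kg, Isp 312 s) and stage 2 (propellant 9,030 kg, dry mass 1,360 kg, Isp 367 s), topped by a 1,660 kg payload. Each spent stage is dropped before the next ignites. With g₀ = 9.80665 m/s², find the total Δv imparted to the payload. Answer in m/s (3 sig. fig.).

Ignition mass of stage 1 = 30,900+2,120 + 9,030+1,360 + 1,660 = 45,070 kg.
Stage 1: m₀ = 45,070 kg, m_f = 45,070 − 30,900 = 14,170 kg; Δv = 312×9.80665×ln(3.181) = 3059.7×1.1571 ≈ 3540 m/s.
Stage 2: m₀ = 12,050 kg, m_f = 12,050 − 9,030 = 3,020 kg; Δv = 367×9.80665×ln(3.99) = 3599.0×1.3838 ≈ 4980 m/s.
Total Δv = 3540 + 4980 = 8520 m/s.

Δv ≈ 8520 m/s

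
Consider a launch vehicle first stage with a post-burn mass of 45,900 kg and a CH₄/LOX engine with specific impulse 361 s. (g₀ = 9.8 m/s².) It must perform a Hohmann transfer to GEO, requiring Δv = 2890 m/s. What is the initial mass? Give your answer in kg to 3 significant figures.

v_e = Isp · g₀ = 361 × 9.8 = 3537.8 m/s.
m₀/m_f = exp(Δv / v_e) = exp(2890 / 3537.8) = exp(0.8169) = 2.2635.
m₀ = m_f × 2.2635 = 45,900 × 2.2635 = 103,895 kg.

initial mass ≈ 104000 kg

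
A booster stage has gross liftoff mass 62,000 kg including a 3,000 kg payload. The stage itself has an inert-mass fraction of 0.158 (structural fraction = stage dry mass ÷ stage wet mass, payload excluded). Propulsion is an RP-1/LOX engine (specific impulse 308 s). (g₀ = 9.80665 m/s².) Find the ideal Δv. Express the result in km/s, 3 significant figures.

Δv ≈ 4.88 km/s

Stage wet mass = m₀ − payload = 62,000 − 3,000 = 59,000 kg.
Stage dry mass = ε × stage wet mass = 0.158 × 59,000 = 9,322 kg.
Burnout mass m_f = stage dry + payload = 9,322 + 3,000 = 12,322 kg.
v_e = Isp · g₀ = 308 × 9.80665 = 3020.4 m/s.
Rocket equation: Δv = v_e · ln(62,000/12,322) = 3020.4 × ln(5.032) = 3020.4 × 1.6157 ≈ 4880 m/s.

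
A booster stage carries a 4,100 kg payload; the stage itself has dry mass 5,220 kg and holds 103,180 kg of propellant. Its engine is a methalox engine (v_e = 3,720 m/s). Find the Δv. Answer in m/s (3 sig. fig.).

Δv ≈ 9270 m/s

m₀ = payload + dry + propellant = 4,100 + 5,220 + 103,180 = 112,500 kg.
m_f = payload + dry = 4,100 + 5,220 = 9,320 kg.
Δv = v_e · ln(m₀/m_f) = 3720.0 × ln(12.07) = 3720.0 × 2.4908 ≈ 9265.7 m/s.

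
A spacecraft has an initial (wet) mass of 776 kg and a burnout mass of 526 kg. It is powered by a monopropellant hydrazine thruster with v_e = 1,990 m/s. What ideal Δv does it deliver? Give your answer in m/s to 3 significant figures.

Using Δv = v_e ln(m₀/m_f): Δv = v_e · ln(m₀/m_f) = 1990.0 × ln(1.475) = 1990.0 × 0.3889 ≈ 773.8 m/s.

Δv ≈ 774 m/s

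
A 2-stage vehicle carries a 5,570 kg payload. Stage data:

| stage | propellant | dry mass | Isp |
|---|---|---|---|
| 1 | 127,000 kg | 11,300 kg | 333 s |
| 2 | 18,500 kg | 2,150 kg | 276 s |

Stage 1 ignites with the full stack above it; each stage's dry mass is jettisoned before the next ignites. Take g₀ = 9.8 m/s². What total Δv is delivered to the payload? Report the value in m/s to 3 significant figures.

Ignition mass of stage 1 = 127,000+11,300 + 18,500+2,150 + 5,570 = 164,520 kg.
Stage 1: m₀ = 164,520 kg, m_f = 164,520 − 127,000 = 37,520 kg; Δv = 333×9.8×ln(4.385) = 3263.4×1.4782 ≈ 4824 m/s.
Stage 2: m₀ = 26,220 kg, m_f = 26,220 − 18,500 = 7,720 kg; Δv = 276×9.8×ln(3.396) = 2704.8×1.2227 ≈ 3307 m/s.
Total Δv = 4824 + 3307 = 8131 m/s.

Δv ≈ 8130 m/s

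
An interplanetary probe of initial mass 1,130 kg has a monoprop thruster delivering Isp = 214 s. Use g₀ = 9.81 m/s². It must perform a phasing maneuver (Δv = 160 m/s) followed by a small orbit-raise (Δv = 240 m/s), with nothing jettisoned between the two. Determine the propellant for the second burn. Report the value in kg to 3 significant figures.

propellant for the second burn ≈ 113 kg

v_e = Isp · g₀ = 214 × 9.81 = 2099.3 m/s.
After the first burn: m = 1130 × exp(−160/2099.3) = 1130 × 0.92662 = 1,047.08 kg.
After the second burn: m = 1,047.08 × exp(−240/2099.3) = 1,047.08 × 0.89197 = 933.964 kg.
Second-burn propellant = 1,047.08 − 933.964 = 113.116 kg.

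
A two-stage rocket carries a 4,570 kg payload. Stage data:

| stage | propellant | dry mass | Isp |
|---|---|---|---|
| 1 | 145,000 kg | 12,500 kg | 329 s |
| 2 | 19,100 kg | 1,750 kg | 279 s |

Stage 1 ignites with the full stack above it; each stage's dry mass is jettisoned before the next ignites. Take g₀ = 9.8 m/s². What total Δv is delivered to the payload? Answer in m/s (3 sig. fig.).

Δv ≈ 8880 m/s

Ignition mass of stage 1 = 145,000+12,500 + 19,100+1,750 + 4,570 = 182,920 kg.
Stage 1: m₀ = 182,920 kg, m_f = 182,920 − 145,000 = 37,920 kg; Δv = 329×9.8×ln(4.824) = 3224.2×1.5736 ≈ 5074 m/s.
Stage 2: m₀ = 25,420 kg, m_f = 25,420 − 19,100 = 6,320 kg; Δv = 279×9.8×ln(4.022) = 2734.2×1.3918 ≈ 3806 m/s.
Total Δv = 5074 + 3806 = 8880 m/s.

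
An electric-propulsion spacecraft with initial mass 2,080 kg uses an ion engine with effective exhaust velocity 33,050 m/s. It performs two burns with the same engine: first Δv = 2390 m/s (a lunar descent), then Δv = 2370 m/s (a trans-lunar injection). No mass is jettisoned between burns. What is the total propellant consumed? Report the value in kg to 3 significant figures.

After the first burn: m = 2080 × exp(−2390/33050.0) = 2080 × 0.93024 = 1,934.9 kg.
After the second burn: m = 1,934.9 × exp(−2370/33050.0) = 1,934.9 × 0.93080 = 1,801 kg.
Total propellant = m₀ − m_final = 2080 − 1,801 = 279 kg.

total propellant consumed ≈ 279 kg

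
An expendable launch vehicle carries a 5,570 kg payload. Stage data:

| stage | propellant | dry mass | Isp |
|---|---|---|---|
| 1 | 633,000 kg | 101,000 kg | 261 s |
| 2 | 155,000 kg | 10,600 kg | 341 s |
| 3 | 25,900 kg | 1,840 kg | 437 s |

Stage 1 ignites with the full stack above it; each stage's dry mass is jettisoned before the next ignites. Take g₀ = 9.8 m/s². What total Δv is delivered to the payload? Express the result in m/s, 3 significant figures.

Δv ≈ 14400 m/s

Ignition mass of stage 1 = 633,000+101,000 + 155,000+10,600 + 25,900+1,840 + 5,570 = 932,910 kg.
Stage 1: m₀ = 932,910 kg, m_f = 932,910 − 633,000 = 299,910 kg; Δv = 261×9.8×ln(3.111) = 2557.8×1.1348 ≈ 2903 m/s.
Stage 2: m₀ = 198,910 kg, m_f = 198,910 − 155,000 = 43,910 kg; Δv = 341×9.8×ln(4.53) = 3341.8×1.5107 ≈ 5048 m/s.
Stage 3: m₀ = 33,310 kg, m_f = 33,310 − 25,900 = 7,410 kg; Δv = 437×9.8×ln(4.495) = 4282.6×1.5030 ≈ 6437 m/s.
Total Δv = 2903 + 5048 + 6437 = 14388 m/s.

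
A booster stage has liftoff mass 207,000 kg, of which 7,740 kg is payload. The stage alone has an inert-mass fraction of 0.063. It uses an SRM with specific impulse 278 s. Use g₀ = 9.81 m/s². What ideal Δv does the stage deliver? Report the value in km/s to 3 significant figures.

Stage wet mass = m₀ − payload = 207,000 − 7,740 = 199,260 kg.
Stage dry mass = ε × stage wet mass = 0.063 × 199,260 = 12,553.4 kg.
Burnout mass m_f = stage dry + payload = 12,553.4 + 7,740 = 20,293.4 kg.
v_e = Isp · g₀ = 278 × 9.81 = 2727.2 m/s.
Rocket equation: Δv = v_e · ln(207,000/20,293.4) = 2727.2 × ln(10.2) = 2727.2 × 2.3224 ≈ 6334 m/s.

Δv ≈ 6.33 km/s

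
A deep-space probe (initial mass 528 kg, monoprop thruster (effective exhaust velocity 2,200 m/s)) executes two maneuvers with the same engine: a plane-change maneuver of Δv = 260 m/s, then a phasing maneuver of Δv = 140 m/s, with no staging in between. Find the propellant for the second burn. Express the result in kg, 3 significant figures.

After the first burn: m = 528 × exp(−260/2200.0) = 528 × 0.88853 = 469.144 kg.
After the second burn: m = 469.144 × exp(−140/2200.0) = 469.144 × 0.93835 = 440.221 kg.
Second-burn propellant = 469.144 − 440.221 = 28.923 kg.

propellant for the second burn ≈ 28.9 kg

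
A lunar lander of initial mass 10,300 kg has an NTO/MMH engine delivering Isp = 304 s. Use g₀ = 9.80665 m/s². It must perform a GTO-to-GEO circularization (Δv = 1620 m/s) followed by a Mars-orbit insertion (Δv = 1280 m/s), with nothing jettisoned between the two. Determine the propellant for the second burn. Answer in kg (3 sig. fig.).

v_e = Isp · g₀ = 304 × 9.80665 = 2981.2 m/s.
After the first burn: m = 10300 × exp(−1620/2981.2) = 10300 × 0.58077 = 5,981.93 kg.
After the second burn: m = 5,981.93 × exp(−1280/2981.2) = 5,981.93 × 0.65093 = 3,893.82 kg.
Second-burn propellant = 5,981.93 − 3,893.82 = 2,088.11 kg.

propellant for the second burn ≈ 2090 kg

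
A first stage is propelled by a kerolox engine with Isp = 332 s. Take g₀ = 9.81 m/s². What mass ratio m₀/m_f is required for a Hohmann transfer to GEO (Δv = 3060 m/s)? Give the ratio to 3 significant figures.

v_e = Isp · g₀ = 332 × 9.81 = 3256.9 m/s.
m₀/m_f = exp(Δv / v_e) = exp(3060 / 3256.9) = exp(0.9395) = 2.5588.

mass ratio ≈ 2.56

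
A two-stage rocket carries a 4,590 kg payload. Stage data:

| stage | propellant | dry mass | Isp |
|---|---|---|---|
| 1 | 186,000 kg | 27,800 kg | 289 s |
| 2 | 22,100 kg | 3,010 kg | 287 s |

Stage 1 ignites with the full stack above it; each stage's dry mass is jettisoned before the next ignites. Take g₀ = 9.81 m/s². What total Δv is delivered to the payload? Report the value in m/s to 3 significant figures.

Ignition mass of stage 1 = 186,000+27,800 + 22,100+3,010 + 4,590 = 243,500 kg.
Stage 1: m₀ = 243,500 kg, m_f = 243,500 − 186,000 = 57,500 kg; Δv = 289×9.81×ln(4.235) = 2835.1×1.4433 ≈ 4092 m/s.
Stage 2: m₀ = 29,700 kg, m_f = 29,700 − 22,100 = 7,600 kg; Δv = 287×9.81×ln(3.908) = 2815.5×1.3630 ≈ 3837 m/s.
Total Δv = 4092 + 3837 = 7929 m/s.

Δv ≈ 7930 m/s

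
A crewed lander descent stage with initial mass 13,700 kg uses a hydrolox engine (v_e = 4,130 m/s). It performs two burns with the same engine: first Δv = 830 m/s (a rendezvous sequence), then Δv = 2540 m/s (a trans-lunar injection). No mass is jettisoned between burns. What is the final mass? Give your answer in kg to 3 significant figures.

After the first burn: m = 13700 × exp(−830/4130.0) = 13700 × 0.81794 = 11,205.8 kg.
After the second burn: m = 11,205.8 × exp(−2540/4130.0) = 11,205.8 × 0.54063 = 6,058.19 kg.

final mass ≈ 6060 kg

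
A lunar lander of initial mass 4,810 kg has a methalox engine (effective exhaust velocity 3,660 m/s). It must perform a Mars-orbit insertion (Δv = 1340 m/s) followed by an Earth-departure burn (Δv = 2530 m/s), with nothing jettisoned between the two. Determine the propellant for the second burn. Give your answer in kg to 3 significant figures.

After the first burn: m = 4810 × exp(−1340/3660.0) = 4810 × 0.69342 = 3,335.35 kg.
After the second burn: m = 3,335.35 × exp(−2530/3660.0) = 3,335.35 × 0.50095 = 1,670.84 kg.
Second-burn propellant = 3,335.35 − 1,670.84 = 1,664.51 kg.

propellant for the second burn ≈ 1660 kg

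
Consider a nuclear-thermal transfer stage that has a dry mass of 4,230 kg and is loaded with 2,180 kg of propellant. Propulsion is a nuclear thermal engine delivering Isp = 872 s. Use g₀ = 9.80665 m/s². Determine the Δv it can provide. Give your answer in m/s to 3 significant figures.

v_e = Isp · g₀ = 872 × 9.80665 = 8551.4 m/s.
m₀ = m_dry + m_prop = 4,230 + 2,180 = 6,410 kg.
Δv = v_e · ln(m₀/m_f) = 8551.4 × ln(1.515) = 8551.4 × 0.4157 ≈ 3554.5 m/s.

Δv ≈ 3550 m/s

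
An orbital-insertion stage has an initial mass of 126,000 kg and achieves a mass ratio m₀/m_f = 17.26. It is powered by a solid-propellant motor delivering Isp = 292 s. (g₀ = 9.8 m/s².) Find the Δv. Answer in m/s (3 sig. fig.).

Δv ≈ 8150 m/s

v_e = Isp · g₀ = 292 × 9.8 = 2861.6 m/s.
Δv = v_e · ln(17.26) = 2861.6 × 2.8484 ≈ 8151.0 m/s.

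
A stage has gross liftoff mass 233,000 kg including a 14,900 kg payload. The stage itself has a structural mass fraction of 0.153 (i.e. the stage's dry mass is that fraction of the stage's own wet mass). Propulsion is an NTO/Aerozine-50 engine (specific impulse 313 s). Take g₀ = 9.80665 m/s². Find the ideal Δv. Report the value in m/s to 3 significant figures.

Stage wet mass = m₀ − payload = 233,000 − 14,900 = 218,100 kg.
Stage dry mass = ε × stage wet mass = 0.153 × 218,100 = 33,369.3 kg.
Burnout mass m_f = stage dry + payload = 33,369.3 + 14,900 = 48,269.3 kg.
v_e = Isp · g₀ = 313 × 9.80665 = 3069.5 m/s.
Using Δv = v_e ln(m₀/m_f): Δv = v_e · ln(233,000/48,269.3) = 3069.5 × ln(4.827) = 3069.5 × 1.5742 ≈ 4832 m/s.

Δv ≈ 4830 m/s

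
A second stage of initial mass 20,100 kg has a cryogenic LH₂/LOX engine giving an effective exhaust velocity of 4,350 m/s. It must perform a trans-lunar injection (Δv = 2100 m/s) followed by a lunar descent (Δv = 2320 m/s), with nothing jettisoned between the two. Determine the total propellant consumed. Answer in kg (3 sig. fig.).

total propellant consumed ≈ 12800 kg

After the first burn: m = 20100 × exp(−2100/4350.0) = 20100 × 0.61708 = 12,403.3 kg.
After the second burn: m = 12,403.3 × exp(−2320/4350.0) = 12,403.3 × 0.58665 = 7,276.4 kg.
Total propellant = m₀ − m_final = 20100 − 7,276.4 = 12,823.6 kg.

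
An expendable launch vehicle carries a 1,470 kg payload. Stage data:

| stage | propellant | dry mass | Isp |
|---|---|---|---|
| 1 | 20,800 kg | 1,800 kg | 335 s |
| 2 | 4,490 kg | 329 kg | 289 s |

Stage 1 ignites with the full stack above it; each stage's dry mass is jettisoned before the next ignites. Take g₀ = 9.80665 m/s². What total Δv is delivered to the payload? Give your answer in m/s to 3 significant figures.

Ignition mass of stage 1 = 20,800+1,800 + 4,490+329 + 1,470 = 28,889 kg.
Stage 1: m₀ = 28,889 kg, m_f = 28,889 − 20,800 = 8,089 kg; Δv = 335×9.80665×ln(3.571) = 3285.2×1.2730 ≈ 4182 m/s.
Stage 2: m₀ = 6,289 kg, m_f = 6,289 − 4,490 = 1,799 kg; Δv = 289×9.80665×ln(3.496) = 2834.1×1.2516 ≈ 3547 m/s.
Total Δv = 4182 + 3547 = 7729 m/s.

Δv ≈ 7730 m/s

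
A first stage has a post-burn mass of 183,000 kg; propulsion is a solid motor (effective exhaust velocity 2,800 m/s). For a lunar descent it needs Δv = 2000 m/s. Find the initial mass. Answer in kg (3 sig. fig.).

initial mass ≈ 374000 kg

Using Δv = v_e ln(m₀/m_f): m₀/m_f = exp(Δv / v_e) = exp(2000 / 2800.0) = exp(0.7143) = 2.0427.
m₀ = m_f × 2.0427 = 183,000 × 2.0427 = 373,814 kg.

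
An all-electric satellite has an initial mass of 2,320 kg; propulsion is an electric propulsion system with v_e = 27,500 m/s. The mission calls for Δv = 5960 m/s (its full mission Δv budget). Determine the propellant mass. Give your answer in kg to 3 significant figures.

propellant mass ≈ 452 kg

By the Tsiolkovsky rocket equation, m₀/m_f = exp(Δv / v_e) = exp(5960 / 27500.0) = exp(0.2167) = 1.2420.
m_f = 2,320 / 1.2420 = 1,867.95 kg, so propellant = m₀ − m_f = 2,320 − 1,867.95 = 452.05 kg.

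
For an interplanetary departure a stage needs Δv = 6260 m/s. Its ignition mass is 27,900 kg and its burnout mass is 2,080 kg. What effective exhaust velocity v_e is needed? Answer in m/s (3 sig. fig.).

ln(m₀/m_f) = ln(27900/2080) = ln(13.41) = 2.5963.
Rocket equation: v_e = Δv / ln(m₀/m_f) = 6260 / 2.5963 = 2411.2 m/s.

v_e ≈ 2410 m/s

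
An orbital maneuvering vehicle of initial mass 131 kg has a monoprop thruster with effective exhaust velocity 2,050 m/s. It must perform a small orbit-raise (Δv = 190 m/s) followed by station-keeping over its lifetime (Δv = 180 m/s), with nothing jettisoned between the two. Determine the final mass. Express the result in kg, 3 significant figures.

final mass ≈ 109 kg

After the first burn: m = 131 × exp(−190/2050.0) = 131 × 0.91148 = 119.404 kg.
After the second burn: m = 119.404 × exp(−180/2050.0) = 119.404 × 0.91594 = 109.367 kg.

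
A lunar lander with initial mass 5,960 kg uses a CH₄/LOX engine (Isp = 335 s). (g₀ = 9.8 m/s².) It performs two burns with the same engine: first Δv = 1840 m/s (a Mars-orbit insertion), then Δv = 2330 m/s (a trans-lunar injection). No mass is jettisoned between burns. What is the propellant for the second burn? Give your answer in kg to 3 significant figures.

propellant for the second burn ≈ 1730 kg

v_e = Isp · g₀ = 335 × 9.8 = 3283.0 m/s.
After the first burn: m = 5960 × exp(−1840/3283.0) = 5960 × 0.57094 = 3,402.8 kg.
After the second burn: m = 3,402.8 × exp(−2330/3283.0) = 3,402.8 × 0.49178 = 1,673.43 kg.
Second-burn propellant = 3,402.8 − 1,673.43 = 1,729.37 kg.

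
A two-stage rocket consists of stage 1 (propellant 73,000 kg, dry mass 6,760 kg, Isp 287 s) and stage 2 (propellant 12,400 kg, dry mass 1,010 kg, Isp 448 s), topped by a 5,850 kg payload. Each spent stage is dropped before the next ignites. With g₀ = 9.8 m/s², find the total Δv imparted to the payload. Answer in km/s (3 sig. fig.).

Δv ≈ 8.29 km/s

Ignition mass of stage 1 = 73,000+6,760 + 12,400+1,010 + 5,850 = 99,020 kg.
Stage 1: m₀ = 99,020 kg, m_f = 99,020 − 73,000 = 26,020 kg; Δv = 287×9.8×ln(3.806) = 2812.6×1.3365 ≈ 3759 m/s.
Stage 2: m₀ = 19,260 kg, m_f = 19,260 − 12,400 = 6,860 kg; Δv = 448×9.8×ln(2.808) = 4390.4×1.0323 ≈ 4532 m/s.
Total Δv = 3759 + 4532 = 8291 m/s.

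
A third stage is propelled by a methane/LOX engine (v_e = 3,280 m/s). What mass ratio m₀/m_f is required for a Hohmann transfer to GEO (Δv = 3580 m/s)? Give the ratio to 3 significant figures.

mass ratio ≈ 2.98

m₀/m_f = exp(Δv / v_e) = exp(3580 / 3280.0) = exp(1.0915) = 2.9786.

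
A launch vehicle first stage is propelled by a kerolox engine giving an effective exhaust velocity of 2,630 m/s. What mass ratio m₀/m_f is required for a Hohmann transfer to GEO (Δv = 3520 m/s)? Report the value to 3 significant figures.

mass ratio ≈ 3.81

Rocket equation: m₀/m_f = exp(Δv / v_e) = exp(3520 / 2630.0) = exp(1.3384) = 3.8129.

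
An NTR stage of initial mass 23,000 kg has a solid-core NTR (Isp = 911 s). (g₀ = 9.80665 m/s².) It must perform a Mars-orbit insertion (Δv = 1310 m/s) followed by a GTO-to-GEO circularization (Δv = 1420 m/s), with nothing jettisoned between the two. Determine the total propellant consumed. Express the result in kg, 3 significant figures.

total propellant consumed ≈ 6060 kg

v_e = Isp · g₀ = 911 × 9.80665 = 8933.9 m/s.
After the first burn: m = 23000 × exp(−1310/8933.9) = 23000 × 0.86361 = 19,863 kg.
After the second burn: m = 19,863 × exp(−1420/8933.9) = 19,863 × 0.85304 = 16,943.9 kg.
Total propellant = m₀ − m_final = 23000 − 16,943.9 = 6,056.1 kg.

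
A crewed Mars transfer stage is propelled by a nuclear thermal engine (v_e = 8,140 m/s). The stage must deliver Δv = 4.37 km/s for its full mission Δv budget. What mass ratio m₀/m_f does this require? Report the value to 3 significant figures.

Using Δv = v_e ln(m₀/m_f): m₀/m_f = exp(Δv / v_e) = exp(4370 / 8140.0) = exp(0.5369) = 1.7106.

mass ratio ≈ 1.71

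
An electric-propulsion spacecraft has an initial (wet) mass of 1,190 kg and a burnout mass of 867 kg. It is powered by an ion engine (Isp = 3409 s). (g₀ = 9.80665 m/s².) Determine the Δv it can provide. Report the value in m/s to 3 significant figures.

Δv ≈ 10600 m/s

v_e = Isp · g₀ = 3409 × 9.80665 = 33430.9 m/s.
Δv = v_e · ln(m₀/m_f) = 33430.9 × ln(1.373) = 33430.9 × 0.3167 ≈ 10586.5 m/s.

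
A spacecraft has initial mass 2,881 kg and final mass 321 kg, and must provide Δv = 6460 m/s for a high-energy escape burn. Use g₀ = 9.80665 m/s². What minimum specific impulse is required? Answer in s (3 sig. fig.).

ln(m₀/m_f) = ln(2881/321) = ln(8.975) = 2.1945.
v_e = Δv / ln(m₀/m_f) = 6460 / 2.1945 = 2943.8 m/s.
Isp = v_e / g₀ = 2943.8 / 9.80665 = 300.2 s.

Isp ≈ 300 s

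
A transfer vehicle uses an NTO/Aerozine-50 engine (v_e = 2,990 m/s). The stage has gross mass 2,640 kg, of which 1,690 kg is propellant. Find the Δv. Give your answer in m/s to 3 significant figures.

Δv ≈ 3060 m/s

m_f = m₀ − m_prop = 2,640 − 1,690 = 950 kg.
Δv = v_e · ln(m₀/m_f) = 2990.0 × ln(2.779) = 2990.0 × 1.0221 ≈ 3056.0 m/s.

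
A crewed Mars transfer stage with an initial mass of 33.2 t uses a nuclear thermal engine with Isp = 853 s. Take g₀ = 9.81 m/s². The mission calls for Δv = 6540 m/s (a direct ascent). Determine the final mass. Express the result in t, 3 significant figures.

v_e = Isp · g₀ = 853 × 9.81 = 8367.9 m/s.
m₀/m_f = exp(Δv / v_e) = exp(6540 / 8367.9) = exp(0.7816) = 2.1849.
m_f = m₀ / 2.1849 = 33.2 / 2.1849 = 15.1952 t.

final mass ≈ 15.2 t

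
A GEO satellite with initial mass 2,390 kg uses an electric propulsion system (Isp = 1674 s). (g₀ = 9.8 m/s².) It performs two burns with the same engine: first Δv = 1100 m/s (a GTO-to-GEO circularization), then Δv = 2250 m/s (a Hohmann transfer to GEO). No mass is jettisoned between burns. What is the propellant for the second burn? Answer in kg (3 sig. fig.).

propellant for the second burn ≈ 286 kg

v_e = Isp · g₀ = 1674 × 9.8 = 16405.2 m/s.
After the first burn: m = 2390 × exp(−1100/16405.2) = 2390 × 0.93515 = 2,235.01 kg.
After the second burn: m = 2,235.01 × exp(−2250/16405.2) = 2,235.01 × 0.87184 = 1,948.57 kg.
Second-burn propellant = 2,235.01 − 1,948.57 = 286.44 kg.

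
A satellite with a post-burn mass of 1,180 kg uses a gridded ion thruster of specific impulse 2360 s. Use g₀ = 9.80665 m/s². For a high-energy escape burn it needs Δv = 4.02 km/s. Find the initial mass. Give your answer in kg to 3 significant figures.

initial mass ≈ 1400 kg

v_e = Isp · g₀ = 2360 × 9.80665 = 23143.7 m/s.
Using Δv = v_e ln(m₀/m_f): m₀/m_f = exp(Δv / v_e) = exp(4020 / 23143.7) = exp(0.1737) = 1.1897.
m₀ = m_f × 1.1897 = 1,180 × 1.1897 = 1,403.85 kg.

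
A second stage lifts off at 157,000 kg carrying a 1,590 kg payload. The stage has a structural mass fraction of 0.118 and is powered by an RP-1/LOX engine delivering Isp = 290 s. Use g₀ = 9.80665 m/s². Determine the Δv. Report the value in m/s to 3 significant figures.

Stage wet mass = m₀ − payload = 157,000 − 1,590 = 155,410 kg.
Stage dry mass = ε × stage wet mass = 0.118 × 155,410 = 18,338.4 kg.
Burnout mass m_f = stage dry + payload = 18,338.4 + 1,590 = 19,928.4 kg.
v_e = Isp · g₀ = 290 × 9.80665 = 2843.9 m/s.
By the Tsiolkovsky rocket equation, Δv = v_e · ln(157,000/19,928.4) = 2843.9 × ln(7.878) = 2843.9 × 2.0641 ≈ 5870 m/s.

Δv ≈ 5870 m/s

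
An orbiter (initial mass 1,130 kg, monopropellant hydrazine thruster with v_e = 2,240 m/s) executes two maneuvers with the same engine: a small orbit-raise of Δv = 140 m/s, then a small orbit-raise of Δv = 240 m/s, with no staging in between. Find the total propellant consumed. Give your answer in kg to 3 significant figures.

After the first burn: m = 1130 × exp(−140/2240.0) = 1130 × 0.93941 = 1,061.53 kg.
After the second burn: m = 1,061.53 × exp(−240/2240.0) = 1,061.53 × 0.89840 = 953.679 kg.
Total propellant = m₀ − m_final = 1130 − 953.679 = 176.321 kg.

total propellant consumed ≈ 176 kg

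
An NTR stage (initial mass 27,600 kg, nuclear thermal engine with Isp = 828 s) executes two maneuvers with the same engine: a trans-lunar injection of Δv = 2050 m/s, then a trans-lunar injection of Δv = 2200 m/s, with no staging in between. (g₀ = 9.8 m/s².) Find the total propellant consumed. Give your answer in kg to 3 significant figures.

v_e = Isp · g₀ = 828 × 9.8 = 8114.4 m/s.
After the first burn: m = 27600 × exp(−2050/8114.4) = 27600 × 0.77675 = 21,438.3 kg.
After the second burn: m = 21,438.3 × exp(−2200/8114.4) = 21,438.3 × 0.76252 = 16,347.1 kg.
Total propellant = m₀ − m_final = 27600 − 16,347.1 = 11,252.9 kg.

total propellant consumed ≈ 11300 kg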